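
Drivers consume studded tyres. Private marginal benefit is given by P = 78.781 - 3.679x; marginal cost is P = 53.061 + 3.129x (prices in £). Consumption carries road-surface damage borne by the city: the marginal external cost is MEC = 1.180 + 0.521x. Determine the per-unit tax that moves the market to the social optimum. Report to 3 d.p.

tax = £2.924 per unit

Social marginal benefit = demand − MEC = 77.601 - 4.200x.
Set SMB = MC: 77.601 - 4.200x = 53.061 + 3.129x → x* = 3.3483.
The Pigouvian tax equals MEC at x*: 1.180 + 0.521×3.3483 = 2.9245.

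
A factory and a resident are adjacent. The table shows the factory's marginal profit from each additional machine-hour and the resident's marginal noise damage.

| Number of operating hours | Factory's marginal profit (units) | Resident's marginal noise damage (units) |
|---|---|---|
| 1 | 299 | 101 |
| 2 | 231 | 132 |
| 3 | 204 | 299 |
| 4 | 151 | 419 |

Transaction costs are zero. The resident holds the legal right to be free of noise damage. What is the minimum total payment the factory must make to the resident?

Efficient level: marginal profit ≥ marginal noise damage through level 2, so k* = 2.
With the resident holding the right, the factory must at least compensate total damage at k*: 101 + 132 = 233.

233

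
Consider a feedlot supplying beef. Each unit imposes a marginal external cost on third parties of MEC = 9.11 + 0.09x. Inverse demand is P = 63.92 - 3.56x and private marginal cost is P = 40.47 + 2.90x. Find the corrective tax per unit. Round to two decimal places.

tax = 9.31 per unit

Social marginal cost = private MC + MEC = 49.58 + 2.99x.
Set SMC = demand: 49.58 + 2.99x = 63.92 - 3.56x → x* = 2.1893.
The Pigouvian tax equals MEC at x*: 9.11 + 0.09×2.1893 = 9.3070.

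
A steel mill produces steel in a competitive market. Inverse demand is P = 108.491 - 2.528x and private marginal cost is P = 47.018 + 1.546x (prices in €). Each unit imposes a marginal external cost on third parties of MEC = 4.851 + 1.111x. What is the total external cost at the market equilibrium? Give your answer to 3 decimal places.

€199.674

Market equilibrium (private): 47.018 + 1.546x = 108.491 - 2.528x → x_m = 15.0891.
Total external cost = ∫₀^{x_m} (4.851 + 1.111x) dx = 4.851×15.0891 + ½×1.111×15.0891² = 199.6740.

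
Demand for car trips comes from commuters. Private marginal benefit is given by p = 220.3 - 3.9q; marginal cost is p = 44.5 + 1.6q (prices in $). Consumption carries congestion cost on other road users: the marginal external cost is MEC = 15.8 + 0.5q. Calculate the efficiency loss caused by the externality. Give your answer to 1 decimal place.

DWL = $84.2

Market equilibrium (private): 44.5 + 1.6q = 220.3 - 3.9q → q_m = 31.9636.
Social marginal benefit = demand − MEC = 204.5 - 4.4q.
Set SMB = MC: 204.5 - 4.4q = 44.5 + 1.6q → q* = 26.6667.
Between q* and q_m the wedge MC − SMB runs linearly from 0 to MEC(q_m), so the loss is a triangle.
DWL = ½ × 5.2969 × 31.7818 = 84.1725.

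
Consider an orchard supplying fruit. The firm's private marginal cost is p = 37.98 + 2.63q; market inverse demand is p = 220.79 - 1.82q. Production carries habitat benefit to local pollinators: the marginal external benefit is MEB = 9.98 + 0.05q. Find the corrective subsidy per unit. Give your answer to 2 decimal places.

Social marginal cost = private MC − MEB = 28.00 + 2.58q.
Set SMC = demand: 28.00 + 2.58q = 220.79 - 1.82q → q* = 43.8159.
The Pigouvian subsidy equals MEB at q*: 9.98 + 0.05×43.8159 = 12.1708.

subsidy = 12.17 per unit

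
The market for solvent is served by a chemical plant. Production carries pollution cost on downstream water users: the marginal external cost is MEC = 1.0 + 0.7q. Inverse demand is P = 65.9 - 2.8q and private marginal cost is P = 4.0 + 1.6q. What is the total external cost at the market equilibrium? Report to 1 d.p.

Market equilibrium (private): 4.0 + 1.6q = 65.9 - 2.8q → q_m = 14.0682.
Total external cost = ∫₀^{q_m} (1.0 + 0.7q) dq = 1.0×14.0682 + ½×0.7×14.0682² = 83.3382.

83.3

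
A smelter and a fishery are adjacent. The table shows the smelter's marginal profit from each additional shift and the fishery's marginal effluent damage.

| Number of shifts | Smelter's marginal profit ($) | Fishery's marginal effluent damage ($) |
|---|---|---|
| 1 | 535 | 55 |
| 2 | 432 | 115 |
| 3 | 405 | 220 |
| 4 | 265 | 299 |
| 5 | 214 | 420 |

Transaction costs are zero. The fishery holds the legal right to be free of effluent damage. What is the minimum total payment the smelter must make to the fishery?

Efficient level: marginal profit ≥ marginal effluent damage through level 3, so k* = 3.
With the fishery holding the right, the smelter must at least compensate total damage at k*: 55 + 115 + 220 = 390.

$390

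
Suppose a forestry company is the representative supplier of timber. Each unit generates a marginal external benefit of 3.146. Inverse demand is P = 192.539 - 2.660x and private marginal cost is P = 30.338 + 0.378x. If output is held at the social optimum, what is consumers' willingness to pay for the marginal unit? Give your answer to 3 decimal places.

Social marginal cost = private MC − MEB = 27.192 + 0.378x.
Set SMC = demand: 27.192 + 0.378x = 192.539 - 2.660x → x* = 54.4263.
Consumer price on the demand curve at x*: 192.539 − 2.660×54.4263 = 47.7650.

P = 47.765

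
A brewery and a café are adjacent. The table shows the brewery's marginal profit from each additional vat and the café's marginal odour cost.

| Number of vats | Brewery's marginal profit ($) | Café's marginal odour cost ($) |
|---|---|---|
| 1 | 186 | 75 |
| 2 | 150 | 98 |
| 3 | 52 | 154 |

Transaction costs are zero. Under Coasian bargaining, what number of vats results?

2

Bargaining reaches the level where marginal profit last exceeds marginal odour cost.
That holds through level 2 (150 ≥ 98) but not at 3 (52 < 154).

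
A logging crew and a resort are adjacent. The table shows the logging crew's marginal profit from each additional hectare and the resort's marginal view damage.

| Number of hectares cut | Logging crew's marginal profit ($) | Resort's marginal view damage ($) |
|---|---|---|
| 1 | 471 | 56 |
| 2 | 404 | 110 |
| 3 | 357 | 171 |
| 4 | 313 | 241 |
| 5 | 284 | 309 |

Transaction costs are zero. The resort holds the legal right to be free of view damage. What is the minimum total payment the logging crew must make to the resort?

Efficient level: marginal profit ≥ marginal view damage through level 4, so k* = 4.
With the resort holding the right, the logging crew must at least compensate total damage at k*: 56 + 110 + 171 + 241 = 578.

$578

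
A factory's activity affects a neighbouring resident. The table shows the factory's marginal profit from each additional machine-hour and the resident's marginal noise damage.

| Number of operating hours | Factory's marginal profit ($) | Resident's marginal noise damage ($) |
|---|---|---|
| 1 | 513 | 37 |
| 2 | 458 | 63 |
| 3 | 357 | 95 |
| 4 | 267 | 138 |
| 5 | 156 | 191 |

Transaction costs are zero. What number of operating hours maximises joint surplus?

4

Bargaining reaches the level where marginal profit last exceeds marginal noise damage.
That holds through level 4 (267 ≥ 138) but not at 5 (156 < 191).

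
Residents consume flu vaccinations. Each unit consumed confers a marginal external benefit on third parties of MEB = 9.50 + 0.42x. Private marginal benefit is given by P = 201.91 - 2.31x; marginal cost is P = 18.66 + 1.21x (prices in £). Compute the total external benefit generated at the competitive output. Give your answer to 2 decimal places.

Market equilibrium (private): 18.66 + 1.21x = 201.91 - 2.31x → x_m = 52.0597.
Total external benefit = ∫₀^{x_m} (9.50 + 0.42x) dx = 9.50×52.0597 + ½×0.42×52.0597² = 1063.7117.

£1063.71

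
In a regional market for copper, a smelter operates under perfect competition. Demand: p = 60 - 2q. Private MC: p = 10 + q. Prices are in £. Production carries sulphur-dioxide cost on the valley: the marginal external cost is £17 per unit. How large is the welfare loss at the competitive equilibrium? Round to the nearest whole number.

Market equilibrium (private): 10 + q = 60 - 2q → q_m = 16.6667.
Social marginal cost = private MC + MEC = 27 + q.
Set SMC = demand: 27 + q = 60 - 2q → q* = 11.0000.
The loss is the area between SMC and demand from q* to q_m; with linear curves that's a triangle of height MEC(q_m).
DWL = ½ × 5.6667 × 17.0000 = 48.1670.

DWL = £48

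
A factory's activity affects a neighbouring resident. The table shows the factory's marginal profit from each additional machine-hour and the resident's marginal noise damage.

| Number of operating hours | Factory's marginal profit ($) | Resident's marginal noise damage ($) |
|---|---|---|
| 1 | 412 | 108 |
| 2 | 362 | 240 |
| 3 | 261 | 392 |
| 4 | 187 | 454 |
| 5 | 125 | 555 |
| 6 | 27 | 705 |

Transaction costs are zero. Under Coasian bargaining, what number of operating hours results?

2

Bargaining reaches the level where marginal profit last exceeds marginal noise damage.
That holds through level 2 (362 ≥ 240) but not at 3 (261 < 392).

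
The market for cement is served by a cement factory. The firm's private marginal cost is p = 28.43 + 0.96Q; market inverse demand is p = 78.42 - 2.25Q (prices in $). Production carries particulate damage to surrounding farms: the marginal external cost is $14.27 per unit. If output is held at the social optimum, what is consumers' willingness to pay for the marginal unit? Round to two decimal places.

Social marginal cost = private MC + MEC = 42.70 + 0.96Q.
Set SMC = demand: 42.70 + 0.96Q = 78.42 - 2.25Q → Q* = 11.1277.
Consumer price on the demand curve at Q*: 78.42 − 2.25×11.1277 = 53.3827.

P = $53.38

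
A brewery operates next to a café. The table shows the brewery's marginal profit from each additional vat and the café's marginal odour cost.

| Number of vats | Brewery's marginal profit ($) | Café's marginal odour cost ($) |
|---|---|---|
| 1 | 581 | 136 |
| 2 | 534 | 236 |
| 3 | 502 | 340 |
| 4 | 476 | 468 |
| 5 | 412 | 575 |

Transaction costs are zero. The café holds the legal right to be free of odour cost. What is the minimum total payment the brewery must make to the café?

$1180

Efficient level: marginal profit ≥ marginal odour cost through level 4, so k* = 4.
With the café holding the right, the brewery must at least compensate total damage at k*: 136 + 236 + 340 + 468 = 1180.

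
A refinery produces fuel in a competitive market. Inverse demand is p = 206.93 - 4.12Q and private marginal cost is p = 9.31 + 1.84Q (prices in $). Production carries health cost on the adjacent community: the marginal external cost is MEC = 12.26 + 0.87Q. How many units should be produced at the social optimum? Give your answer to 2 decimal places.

Q* = 27.14

Social marginal cost = private MC + MEC = 21.57 + 2.71Q.
Set SMC = demand: 21.57 + 2.71Q = 206.93 - 4.12Q → Q* = 27.1391.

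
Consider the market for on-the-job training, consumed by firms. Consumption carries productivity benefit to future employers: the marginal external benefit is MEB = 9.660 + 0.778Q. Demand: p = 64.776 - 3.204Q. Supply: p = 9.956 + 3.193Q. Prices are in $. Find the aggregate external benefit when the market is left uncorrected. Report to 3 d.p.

$111.350

Market equilibrium (private): 9.956 + 3.193Q = 64.776 - 3.204Q → Q_m = 8.5696.
Total external benefit = ∫₀^{Q_m} (9.660 + 0.778Q) dQ = 9.660×8.5696 + ½×0.778×8.5696² = 111.3497.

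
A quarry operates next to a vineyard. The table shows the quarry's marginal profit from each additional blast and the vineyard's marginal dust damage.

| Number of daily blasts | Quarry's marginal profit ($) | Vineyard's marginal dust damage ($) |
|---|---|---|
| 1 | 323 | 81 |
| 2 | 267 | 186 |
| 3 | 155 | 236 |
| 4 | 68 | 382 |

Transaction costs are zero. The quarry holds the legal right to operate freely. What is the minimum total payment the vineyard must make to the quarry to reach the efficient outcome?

$223

Left alone the quarry would choose level 4 (marginal profit stays positive).
Efficient level: k* = 2 (marginal profit ≥ marginal dust damage through 2).
The vineyard must at least cover the quarry's forgone profit from cutting 4→2: 155 + 68 = 223.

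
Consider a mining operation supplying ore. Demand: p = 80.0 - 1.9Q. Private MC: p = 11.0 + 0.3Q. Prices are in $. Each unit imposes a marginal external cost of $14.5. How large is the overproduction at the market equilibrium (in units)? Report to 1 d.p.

Market equilibrium (private): 11.0 + 0.3Q = 80.0 - 1.9Q → Q_m = 31.3636.
Social marginal cost = private MC + MEC = 25.5 + 0.3Q.
Set SMC = demand: 25.5 + 0.3Q = 80.0 - 1.9Q → Q* = 24.7727.
Gap = |31.3636 − 24.7727| = 6.5909.

6.6 units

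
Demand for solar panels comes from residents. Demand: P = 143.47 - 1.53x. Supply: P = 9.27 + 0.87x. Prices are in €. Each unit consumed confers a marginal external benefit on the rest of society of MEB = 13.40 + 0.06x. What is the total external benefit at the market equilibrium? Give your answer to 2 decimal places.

€843.08

Market equilibrium (private): 9.27 + 0.87x = 143.47 - 1.53x → x_m = 55.9167.
Total external benefit = ∫₀^{x_m} (13.40 + 0.06x) dx = 13.40×55.9167 + ½×0.06×55.9167² = 843.0841.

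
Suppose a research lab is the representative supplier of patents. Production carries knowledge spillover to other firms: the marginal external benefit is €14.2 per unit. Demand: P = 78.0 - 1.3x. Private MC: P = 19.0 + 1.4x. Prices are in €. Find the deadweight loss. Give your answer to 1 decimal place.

Market equilibrium (private): 19.0 + 1.4x = 78.0 - 1.3x → x_m = 21.8519.
Social marginal cost = private MC − MEB = 4.8 + 1.4x.
Set SMC = demand: 4.8 + 1.4x = 78.0 - 1.3x → x* = 27.1111.
The welfare-loss triangle has base |x_m − x*| and height MEB(x_m) (the vertical gap between SMC and demand is zero at x* and MEB at x_m).
DWL = ½ × 5.2592 × 14.2000 = 37.3403.

DWL = €37.3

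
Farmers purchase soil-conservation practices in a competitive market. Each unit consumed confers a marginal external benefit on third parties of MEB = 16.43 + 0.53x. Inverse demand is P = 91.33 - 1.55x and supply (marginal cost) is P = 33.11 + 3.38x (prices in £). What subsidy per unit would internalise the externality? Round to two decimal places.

Social marginal benefit = demand + MEB = 107.76 - 1.02x.
Set SMB = MC: 107.76 - 1.02x = 33.11 + 3.38x → x* = 16.9659.
The Pigouvian subsidy equals MEB at x*: 16.43 + 0.53×16.9659 = 25.4219.

subsidy = £25.42 per unit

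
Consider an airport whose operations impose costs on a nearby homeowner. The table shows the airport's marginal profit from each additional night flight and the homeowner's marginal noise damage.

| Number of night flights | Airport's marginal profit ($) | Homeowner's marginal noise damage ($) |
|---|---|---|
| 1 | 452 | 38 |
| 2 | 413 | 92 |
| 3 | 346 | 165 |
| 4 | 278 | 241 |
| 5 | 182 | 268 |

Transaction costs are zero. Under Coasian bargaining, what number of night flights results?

Bargaining reaches the level where marginal profit last exceeds marginal noise damage.
That holds through level 4 (278 ≥ 241) but not at 5 (182 < 268).

4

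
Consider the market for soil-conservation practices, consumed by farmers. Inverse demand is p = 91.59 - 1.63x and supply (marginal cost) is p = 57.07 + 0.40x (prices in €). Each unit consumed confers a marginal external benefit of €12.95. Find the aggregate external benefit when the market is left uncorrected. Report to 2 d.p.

€220.21

Market equilibrium (private): 57.07 + 0.40x = 91.59 - 1.63x → x_m = 17.0049.
Total external benefit = MEB × x_m = 12.95 × 17.0049 = 220.2135.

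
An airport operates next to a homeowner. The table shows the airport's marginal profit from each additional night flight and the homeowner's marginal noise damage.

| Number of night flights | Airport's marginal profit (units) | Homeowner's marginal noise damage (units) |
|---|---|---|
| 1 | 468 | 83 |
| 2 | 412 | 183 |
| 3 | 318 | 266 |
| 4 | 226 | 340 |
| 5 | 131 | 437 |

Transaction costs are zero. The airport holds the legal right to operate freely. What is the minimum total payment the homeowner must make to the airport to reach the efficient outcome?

357

Left alone the airport would choose level 5 (marginal profit stays positive).
Efficient level: k* = 3 (marginal profit ≥ marginal noise damage through 3).
The homeowner must at least cover the airport's forgone profit from cutting 5→3: 226 + 131 = 357.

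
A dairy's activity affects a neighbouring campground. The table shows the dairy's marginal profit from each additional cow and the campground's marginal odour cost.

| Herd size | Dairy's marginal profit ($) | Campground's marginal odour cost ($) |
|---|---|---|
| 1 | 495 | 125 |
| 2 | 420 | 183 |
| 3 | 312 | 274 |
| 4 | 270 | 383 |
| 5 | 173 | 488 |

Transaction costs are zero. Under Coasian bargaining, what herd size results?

Bargaining reaches the level where marginal profit last exceeds marginal odour cost.
That holds through level 3 (312 ≥ 274) but not at 4 (270 < 383).

3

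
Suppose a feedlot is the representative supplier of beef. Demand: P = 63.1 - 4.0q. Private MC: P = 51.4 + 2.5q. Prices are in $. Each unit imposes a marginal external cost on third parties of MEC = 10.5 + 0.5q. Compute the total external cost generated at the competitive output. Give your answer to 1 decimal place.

$19.7

Market equilibrium (private): 51.4 + 2.5q = 63.1 - 4.0q → q_m = 1.8000.
Total external cost = ∫₀^{q_m} (10.5 + 0.5q) dq = 10.5×1.8000 + ½×0.5×1.8000² = 19.7100.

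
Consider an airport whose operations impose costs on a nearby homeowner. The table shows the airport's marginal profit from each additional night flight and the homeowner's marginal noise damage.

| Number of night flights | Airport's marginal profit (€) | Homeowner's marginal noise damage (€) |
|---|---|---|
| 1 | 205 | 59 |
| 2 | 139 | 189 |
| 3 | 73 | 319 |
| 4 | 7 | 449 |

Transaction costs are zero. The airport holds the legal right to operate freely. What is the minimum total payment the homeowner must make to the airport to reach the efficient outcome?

€219

Left alone the airport would choose level 4 (marginal profit stays positive).
Efficient level: k* = 1 (marginal profit ≥ marginal noise damage through 1).
The homeowner must at least cover the airport's forgone profit from cutting 4→1: 139 + 73 + 7 = 219.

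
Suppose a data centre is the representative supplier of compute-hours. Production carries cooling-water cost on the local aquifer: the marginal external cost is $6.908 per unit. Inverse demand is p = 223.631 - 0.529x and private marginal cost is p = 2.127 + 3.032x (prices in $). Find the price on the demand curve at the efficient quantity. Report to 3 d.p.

P = $191.752

Social marginal cost = private MC + MEC = 9.035 + 3.032x.
Set SMC = demand: 9.035 + 3.032x = 223.631 - 0.529x → x* = 60.2628.
Consumer price on the demand curve at x*: 223.631 − 0.529×60.2628 = 191.7520.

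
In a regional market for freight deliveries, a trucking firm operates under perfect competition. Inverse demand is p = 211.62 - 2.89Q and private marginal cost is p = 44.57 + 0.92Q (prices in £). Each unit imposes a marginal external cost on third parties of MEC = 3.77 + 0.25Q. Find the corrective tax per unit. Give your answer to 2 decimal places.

Social marginal cost = private MC + MEC = 48.34 + 1.17Q.
Set SMC = demand: 48.34 + 1.17Q = 211.62 - 2.89Q → Q* = 40.2167.
The Pigouvian tax equals MEC at Q*: 3.77 + 0.25×40.2167 = 13.8242.

tax = £13.82 per unit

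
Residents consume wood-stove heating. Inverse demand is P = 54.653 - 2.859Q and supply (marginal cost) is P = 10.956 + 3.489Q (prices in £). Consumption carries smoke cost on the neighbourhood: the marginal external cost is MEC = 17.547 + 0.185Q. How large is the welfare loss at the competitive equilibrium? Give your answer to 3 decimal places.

Market equilibrium (private): 10.956 + 3.489Q = 54.653 - 2.859Q → Q_m = 6.8836.
Social marginal benefit = demand − MEC = 37.106 - 3.044Q.
Set SMB = MC: 37.106 - 3.044Q = 10.956 + 3.489Q → Q* = 4.0028.
Height of the DWL triangle at Q_m is MC(Q_m) − SMB(Q_m) = MEC(Q_m) = 18.8205.
DWL = ½ × 2.8808 × 18.8205 = 27.1090.

DWL = £27.109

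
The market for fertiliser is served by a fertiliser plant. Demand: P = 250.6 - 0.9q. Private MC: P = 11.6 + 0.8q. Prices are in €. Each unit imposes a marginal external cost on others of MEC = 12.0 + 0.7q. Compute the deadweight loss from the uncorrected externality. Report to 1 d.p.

DWL = €2539.7

Market equilibrium (private): 11.6 + 0.8q = 250.6 - 0.9q → q_m = 140.5882.
Social marginal cost = private MC + MEC = 23.6 + 1.5q.
Set SMC = demand: 23.6 + 1.5q = 250.6 - 0.9q → q* = 94.5833.
Between q* and q_m the wedge SMC − demand runs linearly from 0 to MEC(q_m), so the loss is a triangle.
DWL = ½ × 46.0049 × 110.4118 = 2539.7419.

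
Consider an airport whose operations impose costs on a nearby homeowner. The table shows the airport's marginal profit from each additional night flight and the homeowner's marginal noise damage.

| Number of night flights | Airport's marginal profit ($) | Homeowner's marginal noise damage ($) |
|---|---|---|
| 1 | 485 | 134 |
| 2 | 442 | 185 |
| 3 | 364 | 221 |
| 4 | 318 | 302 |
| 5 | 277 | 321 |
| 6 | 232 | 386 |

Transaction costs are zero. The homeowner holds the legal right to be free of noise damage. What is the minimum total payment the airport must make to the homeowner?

Efficient level: marginal profit ≥ marginal noise damage through level 4, so k* = 4.
With the homeowner holding the right, the airport must at least compensate total damage at k*: 134 + 185 + 221 + 302 = 842.

$842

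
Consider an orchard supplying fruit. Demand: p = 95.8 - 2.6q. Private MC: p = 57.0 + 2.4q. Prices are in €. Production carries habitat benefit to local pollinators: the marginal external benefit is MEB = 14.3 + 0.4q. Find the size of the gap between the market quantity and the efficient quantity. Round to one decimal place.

3.8 units

Market equilibrium (private): 57.0 + 2.4q = 95.8 - 2.6q → q_m = 7.7600.
Social marginal cost = private MC − MEB = 42.7 + 2.0q.
Set SMC = demand: 42.7 + 2.0q = 95.8 - 2.6q → q* = 11.5435.
Gap = |7.7600 − 11.5435| = 3.7835.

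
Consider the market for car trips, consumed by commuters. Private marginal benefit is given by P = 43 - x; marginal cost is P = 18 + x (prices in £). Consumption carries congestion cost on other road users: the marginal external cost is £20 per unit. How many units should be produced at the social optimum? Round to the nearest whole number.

x* = 3

Social marginal benefit = demand − MEC = 23 - x.
Set SMB = MC: 23 - x = 18 + x → x* = 2.5000.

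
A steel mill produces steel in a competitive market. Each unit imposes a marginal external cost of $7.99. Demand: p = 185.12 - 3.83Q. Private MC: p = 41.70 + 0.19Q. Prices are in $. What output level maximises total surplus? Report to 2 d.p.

Social marginal cost = private MC + MEC = 49.69 + 0.19Q.
Set SMC = demand: 49.69 + 0.19Q = 185.12 - 3.83Q → Q* = 33.6891.

Q* = 33.69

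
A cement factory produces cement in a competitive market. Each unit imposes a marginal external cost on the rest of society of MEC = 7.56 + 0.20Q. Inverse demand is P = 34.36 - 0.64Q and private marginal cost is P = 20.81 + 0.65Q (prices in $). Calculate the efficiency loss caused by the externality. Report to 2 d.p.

DWL = $31.32

Market equilibrium (private): 20.81 + 0.65Q = 34.36 - 0.64Q → Q_m = 10.5039.
Social marginal cost = private MC + MEC = 28.37 + 0.85Q.
Set SMC = demand: 28.37 + 0.85Q = 34.36 - 0.64Q → Q* = 4.0201.
The loss is the area between SMC and demand from Q* to Q_m; with linear curves that's a triangle of height MEC(Q_m).
DWL = ½ × 6.4838 × 9.6608 = 31.3193.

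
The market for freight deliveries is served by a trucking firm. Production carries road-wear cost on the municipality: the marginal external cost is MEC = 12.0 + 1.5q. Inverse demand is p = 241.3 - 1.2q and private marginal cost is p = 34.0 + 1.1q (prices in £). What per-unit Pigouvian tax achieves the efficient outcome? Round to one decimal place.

Social marginal cost = private MC + MEC = 46.0 + 2.6q.
Set SMC = demand: 46.0 + 2.6q = 241.3 - 1.2q → q* = 51.3947.
The Pigouvian tax equals MEC at q*: 12.0 + 1.5×51.3947 = 89.0921.

tax = £89.1 per unit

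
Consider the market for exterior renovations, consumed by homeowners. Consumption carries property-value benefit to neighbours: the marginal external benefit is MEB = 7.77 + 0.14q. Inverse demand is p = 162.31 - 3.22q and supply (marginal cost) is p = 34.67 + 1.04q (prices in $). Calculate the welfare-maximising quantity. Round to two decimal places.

q* = 32.87

Social marginal benefit = demand + MEB = 170.08 - 3.08q.
Set SMB = MC: 170.08 - 3.08q = 34.67 + 1.04q → q* = 32.8665.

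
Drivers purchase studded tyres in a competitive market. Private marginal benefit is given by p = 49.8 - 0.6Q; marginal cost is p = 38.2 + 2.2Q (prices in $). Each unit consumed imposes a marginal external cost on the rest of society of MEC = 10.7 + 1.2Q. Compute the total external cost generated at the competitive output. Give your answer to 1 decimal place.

$54.6

Market equilibrium (private): 38.2 + 2.2Q = 49.8 - 0.6Q → Q_m = 4.1429.
Total external cost = ∫₀^{Q_m} (10.7 + 1.2Q) dQ = 10.7×4.1429 + ½×1.2×4.1429² = 54.6272.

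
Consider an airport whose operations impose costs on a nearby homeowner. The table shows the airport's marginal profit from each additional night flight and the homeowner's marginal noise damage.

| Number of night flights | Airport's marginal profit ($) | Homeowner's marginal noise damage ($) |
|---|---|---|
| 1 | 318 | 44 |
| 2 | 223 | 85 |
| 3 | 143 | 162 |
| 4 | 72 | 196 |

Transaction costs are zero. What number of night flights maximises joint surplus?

Bargaining reaches the level where marginal profit last exceeds marginal noise damage.
That holds through level 2 (223 ≥ 85) but not at 3 (143 < 162).

2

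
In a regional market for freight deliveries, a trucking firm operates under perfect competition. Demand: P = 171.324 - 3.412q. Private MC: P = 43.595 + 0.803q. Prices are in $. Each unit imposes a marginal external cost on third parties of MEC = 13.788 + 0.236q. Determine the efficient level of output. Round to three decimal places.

Social marginal cost = private MC + MEC = 57.383 + 1.039q.
Set SMC = demand: 57.383 + 1.039q = 171.324 - 3.412q → q* = 25.5990.

q* = 25.599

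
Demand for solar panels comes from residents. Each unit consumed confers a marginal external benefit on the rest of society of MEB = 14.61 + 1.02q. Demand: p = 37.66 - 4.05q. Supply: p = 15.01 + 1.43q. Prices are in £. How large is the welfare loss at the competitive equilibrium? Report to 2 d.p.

Market equilibrium (private): 15.01 + 1.43q = 37.66 - 4.05q → q_m = 4.1332.
Social marginal benefit = demand + MEB = 52.27 - 3.03q.
Set SMB = MC: 52.27 - 3.03q = 15.01 + 1.43q → q* = 8.3543.
Between q* and q_m the wedge SMB − MC runs linearly from 0 to MEB(q_m), so the loss is a triangle.
DWL = ½ × 4.2211 × 18.8259 = 39.7330.

DWL = £39.73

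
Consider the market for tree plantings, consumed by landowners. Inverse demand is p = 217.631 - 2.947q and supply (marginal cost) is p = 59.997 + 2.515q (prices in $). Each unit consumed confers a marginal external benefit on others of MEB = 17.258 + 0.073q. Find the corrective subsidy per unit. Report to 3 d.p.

subsidy = $19.627 per unit

Social marginal benefit = demand + MEB = 234.889 - 2.874q.
Set SMB = MC: 234.889 - 2.874q = 59.997 + 2.515q → q* = 32.4535.
The Pigouvian subsidy equals MEB at q*: 17.258 + 0.073×32.4535 = 19.6271.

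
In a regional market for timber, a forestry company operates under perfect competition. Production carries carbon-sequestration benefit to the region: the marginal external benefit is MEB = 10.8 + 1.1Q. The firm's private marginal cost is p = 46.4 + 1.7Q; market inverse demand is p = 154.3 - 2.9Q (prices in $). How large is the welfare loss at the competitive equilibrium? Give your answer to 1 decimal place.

DWL = $191.4

Market equilibrium (private): 46.4 + 1.7Q = 154.3 - 2.9Q → Q_m = 23.4565.
Social marginal cost = private MC − MEB = 35.6 + 0.6Q.
Set SMC = demand: 35.6 + 0.6Q = 154.3 - 2.9Q → Q* = 33.9143.
Between Q* and Q_m the wedge demand − SMC runs linearly from 0 to MEB(Q_m), so the loss is a triangle.
DWL = ½ × 10.4578 × 36.6022 = 191.3892.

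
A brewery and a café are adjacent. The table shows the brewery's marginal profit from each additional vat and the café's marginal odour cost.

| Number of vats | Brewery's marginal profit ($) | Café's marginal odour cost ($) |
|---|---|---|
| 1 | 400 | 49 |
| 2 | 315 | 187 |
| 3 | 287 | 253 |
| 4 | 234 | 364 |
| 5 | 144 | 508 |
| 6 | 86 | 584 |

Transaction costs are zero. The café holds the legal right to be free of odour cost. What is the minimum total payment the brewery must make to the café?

Efficient level: marginal profit ≥ marginal odour cost through level 3, so k* = 3.
With the café holding the right, the brewery must at least compensate total damage at k*: 49 + 187 + 253 = 489.

$489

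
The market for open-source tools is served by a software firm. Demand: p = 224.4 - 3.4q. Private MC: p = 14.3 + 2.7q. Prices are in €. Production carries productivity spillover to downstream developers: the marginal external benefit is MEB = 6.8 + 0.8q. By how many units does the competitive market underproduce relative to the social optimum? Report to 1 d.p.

Market equilibrium (private): 14.3 + 2.7q = 224.4 - 3.4q → q_m = 34.4426.
Social marginal cost = private MC − MEB = 7.5 + 1.9q.
Set SMC = demand: 7.5 + 1.9q = 224.4 - 3.4q → q* = 40.9245.
Gap = |34.4426 − 40.9245| = 6.4819.

6.5 units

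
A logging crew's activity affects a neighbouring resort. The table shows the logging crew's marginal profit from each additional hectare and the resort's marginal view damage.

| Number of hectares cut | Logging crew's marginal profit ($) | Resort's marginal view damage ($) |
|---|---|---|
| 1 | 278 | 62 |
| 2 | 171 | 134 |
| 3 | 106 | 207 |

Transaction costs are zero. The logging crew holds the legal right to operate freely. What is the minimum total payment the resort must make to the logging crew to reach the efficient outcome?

Left alone the logging crew would choose level 3 (marginal profit stays positive).
Efficient level: k* = 2 (marginal profit ≥ marginal view damage through 2).
The resort must at least cover the logging crew's forgone profit from cutting 3→2: 106 = 106.

$106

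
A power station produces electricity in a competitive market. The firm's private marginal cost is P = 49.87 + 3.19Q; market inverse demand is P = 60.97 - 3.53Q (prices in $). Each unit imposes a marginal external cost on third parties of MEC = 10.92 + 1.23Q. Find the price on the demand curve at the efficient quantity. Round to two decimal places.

P = $60.89

Social marginal cost = private MC + MEC = 60.79 + 4.42Q.
Set SMC = demand: 60.79 + 4.42Q = 60.97 - 3.53Q → Q* = 0.0226.
Consumer price on the demand curve at Q*: 60.97 − 3.53×0.0226 = 60.8902.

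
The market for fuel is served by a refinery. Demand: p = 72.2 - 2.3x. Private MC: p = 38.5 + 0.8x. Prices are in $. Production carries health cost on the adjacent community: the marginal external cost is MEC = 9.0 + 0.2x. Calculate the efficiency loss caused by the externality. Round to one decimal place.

Market equilibrium (private): 38.5 + 0.8x = 72.2 - 2.3x → x_m = 10.8710.
Social marginal cost = private MC + MEC = 47.5 + x.
Set SMC = demand: 47.5 + x = 72.2 - 2.3x → x* = 7.4848.
The welfare-loss triangle has base |x_m − x*| and height MEC(x_m) (the vertical gap between SMC and demand is zero at x* and MEC at x_m).
DWL = ½ × 3.3862 × 11.1742 = 18.9190.

DWL = $18.9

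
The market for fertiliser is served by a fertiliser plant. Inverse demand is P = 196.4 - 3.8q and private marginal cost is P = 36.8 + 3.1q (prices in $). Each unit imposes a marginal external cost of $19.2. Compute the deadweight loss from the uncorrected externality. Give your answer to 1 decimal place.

DWL = $26.7

Market equilibrium (private): 36.8 + 3.1q = 196.4 - 3.8q → q_m = 23.1304.
Social marginal cost = private MC + MEC = 56.0 + 3.1q.
Set SMC = demand: 56.0 + 3.1q = 196.4 - 3.8q → q* = 20.3478.
The loss is the area between SMC and demand from q* to q_m; with linear curves that's a triangle of height MEC(q_m).
DWL = ½ × 2.7826 × 19.2000 = 26.7130.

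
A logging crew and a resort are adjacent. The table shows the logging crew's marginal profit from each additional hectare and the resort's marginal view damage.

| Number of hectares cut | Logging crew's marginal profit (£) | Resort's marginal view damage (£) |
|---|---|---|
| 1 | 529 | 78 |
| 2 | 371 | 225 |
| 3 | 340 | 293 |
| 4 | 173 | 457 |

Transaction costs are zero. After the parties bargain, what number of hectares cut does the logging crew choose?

Bargaining reaches the level where marginal profit last exceeds marginal view damage.
That holds through level 3 (340 ≥ 293) but not at 4 (173 < 457).

3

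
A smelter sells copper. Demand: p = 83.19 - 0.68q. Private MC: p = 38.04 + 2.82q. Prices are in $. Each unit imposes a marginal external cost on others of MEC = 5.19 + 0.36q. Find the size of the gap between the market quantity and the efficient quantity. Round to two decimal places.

2.55 units

Market equilibrium (private): 38.04 + 2.82q = 83.19 - 0.68q → q_m = 12.9000.
Social marginal cost = private MC + MEC = 43.23 + 3.18q.
Set SMC = demand: 43.23 + 3.18q = 83.19 - 0.68q → q* = 10.3523.
Gap = |12.9000 − 10.3523| = 2.5477.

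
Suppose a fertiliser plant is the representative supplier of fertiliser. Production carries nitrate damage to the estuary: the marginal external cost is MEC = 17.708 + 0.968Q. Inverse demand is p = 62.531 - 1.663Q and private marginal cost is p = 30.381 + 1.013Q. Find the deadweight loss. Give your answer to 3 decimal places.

DWL = 118.099

Market equilibrium (private): 30.381 + 1.013Q = 62.531 - 1.663Q → Q_m = 12.0142.
Social marginal cost = private MC + MEC = 48.089 + 1.981Q.
Set SMC = demand: 48.089 + 1.981Q = 62.531 - 1.663Q → Q* = 3.9632.
The welfare-loss triangle has base |Q_m − Q*| and height MEC(Q_m) (the vertical gap between SMC and demand is zero at Q* and MEC at Q_m).
DWL = ½ × 8.0510 × 29.3377 = 118.0989.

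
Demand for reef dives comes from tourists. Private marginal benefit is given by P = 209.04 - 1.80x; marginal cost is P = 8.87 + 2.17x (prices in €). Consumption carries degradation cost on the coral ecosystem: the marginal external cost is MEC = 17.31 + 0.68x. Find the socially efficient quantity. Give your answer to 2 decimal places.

Social marginal benefit = demand − MEC = 191.73 - 2.48x.
Set SMB = MC: 191.73 - 2.48x = 8.87 + 2.17x → x* = 39.3247.

x* = 39.32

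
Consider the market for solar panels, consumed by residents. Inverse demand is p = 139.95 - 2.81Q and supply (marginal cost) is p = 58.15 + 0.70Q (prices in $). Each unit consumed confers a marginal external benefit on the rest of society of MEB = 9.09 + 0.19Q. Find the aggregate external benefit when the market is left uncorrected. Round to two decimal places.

Market equilibrium (private): 58.15 + 0.70Q = 139.95 - 2.81Q → Q_m = 23.3048.
Total external benefit = ∫₀^{Q_m} (9.09 + 0.19Q) dQ = 9.09×23.3048 + ½×0.19×23.3048² = 263.4364.

$263.44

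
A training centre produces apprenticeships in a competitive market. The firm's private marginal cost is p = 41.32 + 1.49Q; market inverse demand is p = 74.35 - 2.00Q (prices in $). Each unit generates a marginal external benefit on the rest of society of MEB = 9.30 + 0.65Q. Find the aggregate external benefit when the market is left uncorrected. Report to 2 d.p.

$117.13

Market equilibrium (private): 41.32 + 1.49Q = 74.35 - 2.00Q → Q_m = 9.4642.
Total external benefit = ∫₀^{Q_m} (9.30 + 0.65Q) dQ = 9.30×9.4642 + ½×0.65×9.4642² = 117.1277.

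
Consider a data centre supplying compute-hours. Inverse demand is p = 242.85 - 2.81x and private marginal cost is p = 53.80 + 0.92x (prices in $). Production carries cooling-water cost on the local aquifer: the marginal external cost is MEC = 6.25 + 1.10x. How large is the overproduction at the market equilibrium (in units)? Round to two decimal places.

Market equilibrium (private): 53.80 + 0.92x = 242.85 - 2.81x → x_m = 50.6836.
Social marginal cost = private MC + MEC = 60.05 + 2.02x.
Set SMC = demand: 60.05 + 2.02x = 242.85 - 2.81x → x* = 37.8468.
Gap = |50.6836 − 37.8468| = 12.8368.

12.84 units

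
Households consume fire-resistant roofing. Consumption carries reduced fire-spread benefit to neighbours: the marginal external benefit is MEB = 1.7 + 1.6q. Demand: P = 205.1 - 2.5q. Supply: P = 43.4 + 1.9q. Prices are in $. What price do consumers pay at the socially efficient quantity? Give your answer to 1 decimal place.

P = $59.2

Social marginal benefit = demand + MEB = 206.8 - 0.9q.
Set SMB = MC: 206.8 - 0.9q = 43.4 + 1.9q → q* = 58.3571.
Consumer price on the demand curve at q*: 205.1 − 2.5×58.3571 = 59.2073.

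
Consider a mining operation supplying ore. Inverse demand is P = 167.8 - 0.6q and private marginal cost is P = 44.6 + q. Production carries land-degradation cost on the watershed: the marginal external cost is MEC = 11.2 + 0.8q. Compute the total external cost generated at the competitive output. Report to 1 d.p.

3234.0

Market equilibrium (private): 44.6 + q = 167.8 - 0.6q → q_m = 77.0000.
Total external cost = ∫₀^{q_m} (11.2 + 0.8q) dq = 11.2×77.0000 + ½×0.8×77.0000² = 3234.0000.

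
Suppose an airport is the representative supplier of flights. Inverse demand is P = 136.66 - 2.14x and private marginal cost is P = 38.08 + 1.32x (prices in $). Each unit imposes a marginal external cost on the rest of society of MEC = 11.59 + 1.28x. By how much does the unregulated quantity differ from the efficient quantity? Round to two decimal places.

10.14 units

Market equilibrium (private): 38.08 + 1.32x = 136.66 - 2.14x → x_m = 28.4913.
Social marginal cost = private MC + MEC = 49.67 + 2.60x.
Set SMC = demand: 49.67 + 2.60x = 136.66 - 2.14x → x* = 18.3523.
Gap = |28.4913 − 18.3523| = 10.1390.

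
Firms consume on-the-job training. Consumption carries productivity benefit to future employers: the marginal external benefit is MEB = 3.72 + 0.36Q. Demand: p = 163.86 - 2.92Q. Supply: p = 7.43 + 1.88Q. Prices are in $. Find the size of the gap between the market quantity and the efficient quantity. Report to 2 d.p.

3.48 units

Market equilibrium (private): 7.43 + 1.88Q = 163.86 - 2.92Q → Q_m = 32.5896.
Social marginal benefit = demand + MEB = 167.58 - 2.56Q.
Set SMB = MC: 167.58 - 2.56Q = 7.43 + 1.88Q → Q* = 36.0698.
Gap = |32.5896 − 36.0698| = 3.4802.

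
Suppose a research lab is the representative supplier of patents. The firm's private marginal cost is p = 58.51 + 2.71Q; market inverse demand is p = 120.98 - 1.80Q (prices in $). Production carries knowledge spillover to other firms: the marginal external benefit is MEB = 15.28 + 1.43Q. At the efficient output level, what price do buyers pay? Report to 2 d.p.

Social marginal cost = private MC − MEB = 43.23 + 1.28Q.
Set SMC = demand: 43.23 + 1.28Q = 120.98 - 1.80Q → Q* = 25.2435.
Consumer price on the demand curve at Q*: 120.98 − 1.80×25.2435 = 75.5417.

P = $75.54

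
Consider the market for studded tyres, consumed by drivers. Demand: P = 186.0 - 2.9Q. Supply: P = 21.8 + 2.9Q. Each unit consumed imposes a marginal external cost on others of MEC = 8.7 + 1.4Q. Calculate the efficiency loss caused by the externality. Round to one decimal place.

DWL = 162.2

Market equilibrium (private): 21.8 + 2.9Q = 186.0 - 2.9Q → Q_m = 28.3103.
Social marginal benefit = demand − MEC = 177.3 - 4.3Q.
Set SMB = MC: 177.3 - 4.3Q = 21.8 + 2.9Q → Q* = 21.5972.
Between Q* and Q_m the wedge MC − SMB runs linearly from 0 to MEC(Q_m), so the loss is a triangle.
DWL = ½ × 6.7131 × 48.3345 = 162.2372.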